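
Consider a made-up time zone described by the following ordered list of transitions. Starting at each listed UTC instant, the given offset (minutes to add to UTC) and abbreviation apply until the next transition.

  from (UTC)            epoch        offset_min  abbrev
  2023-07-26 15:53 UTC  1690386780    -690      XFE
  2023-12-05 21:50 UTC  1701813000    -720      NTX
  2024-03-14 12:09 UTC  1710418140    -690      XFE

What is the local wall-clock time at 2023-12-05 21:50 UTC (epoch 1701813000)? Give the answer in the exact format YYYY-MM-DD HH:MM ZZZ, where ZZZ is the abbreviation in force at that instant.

Query: 2023-12-05 21:50 UTC
Rule 2/3 (NTX, -12:00): 2023-12-05 21:50 UTC ≤ query < 2024-03-14 12:09 UTC
21·60 + 50 - 720 = 590 min
590 = 0·1440 + 590; 590 = 9·60 + 50 → 09:50, same day
→ 2023-12-05 09:50 NTX

2023-12-05 09:50 NTX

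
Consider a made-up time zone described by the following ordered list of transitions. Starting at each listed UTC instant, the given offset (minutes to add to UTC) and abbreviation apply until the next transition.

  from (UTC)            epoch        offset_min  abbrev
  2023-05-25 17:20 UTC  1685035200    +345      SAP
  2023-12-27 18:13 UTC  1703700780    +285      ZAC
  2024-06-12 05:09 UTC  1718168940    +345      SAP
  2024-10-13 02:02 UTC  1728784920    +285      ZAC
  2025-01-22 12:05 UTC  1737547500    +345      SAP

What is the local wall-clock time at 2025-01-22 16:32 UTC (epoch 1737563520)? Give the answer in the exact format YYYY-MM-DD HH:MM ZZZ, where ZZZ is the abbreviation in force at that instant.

Query: 2025-01-22 16:32 UTC
Rule 5/5 (SAP, +05:45): 2025-01-22 12:05 UTC ≤ query < +∞
16·60 + 32 + 345 = 1337 min
1337 = 0·1440 + 1337; 1337 = 22·60 + 17 → 22:17, same day
→ 2025-01-22 22:17 SAP

2025-01-22 22:17 SAP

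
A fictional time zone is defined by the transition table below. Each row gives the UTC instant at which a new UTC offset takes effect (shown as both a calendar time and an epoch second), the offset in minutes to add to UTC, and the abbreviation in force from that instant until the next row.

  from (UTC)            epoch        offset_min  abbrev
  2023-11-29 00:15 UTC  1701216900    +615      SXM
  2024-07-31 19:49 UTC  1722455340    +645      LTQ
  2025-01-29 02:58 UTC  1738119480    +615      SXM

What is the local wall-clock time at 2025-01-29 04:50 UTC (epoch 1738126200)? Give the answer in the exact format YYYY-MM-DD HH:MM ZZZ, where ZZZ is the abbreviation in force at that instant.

Query: 2025-01-29 04:50 UTC
Rule 3/3 (SXM, +10:15): 2025-01-29 02:58 UTC ≤ query < +∞
4·60 + 50 + 615 = 905 min
905 = 0·1440 + 905; 905 = 15·60 + 5 → 15:05, same day
→ 2025-01-29 15:05 SXM

2025-01-29 15:05 SXM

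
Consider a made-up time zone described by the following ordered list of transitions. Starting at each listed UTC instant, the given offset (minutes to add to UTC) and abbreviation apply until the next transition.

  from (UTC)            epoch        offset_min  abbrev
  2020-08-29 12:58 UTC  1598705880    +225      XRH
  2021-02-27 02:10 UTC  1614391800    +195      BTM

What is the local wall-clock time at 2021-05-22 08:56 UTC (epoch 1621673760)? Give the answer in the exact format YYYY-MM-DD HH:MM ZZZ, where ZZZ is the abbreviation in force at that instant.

2021-05-22 12:11 BTM

Query: 2021-05-22 08:56 UTC
Rule 2/2 (BTM, +03:15): 2021-02-27 02:10 UTC ≤ query < +∞
8·60 + 56 + 195 = 731 min
731 = 0·1440 + 731; 731 = 12·60 + 11 → 12:11, same day
→ 2021-05-22 12:11 BTM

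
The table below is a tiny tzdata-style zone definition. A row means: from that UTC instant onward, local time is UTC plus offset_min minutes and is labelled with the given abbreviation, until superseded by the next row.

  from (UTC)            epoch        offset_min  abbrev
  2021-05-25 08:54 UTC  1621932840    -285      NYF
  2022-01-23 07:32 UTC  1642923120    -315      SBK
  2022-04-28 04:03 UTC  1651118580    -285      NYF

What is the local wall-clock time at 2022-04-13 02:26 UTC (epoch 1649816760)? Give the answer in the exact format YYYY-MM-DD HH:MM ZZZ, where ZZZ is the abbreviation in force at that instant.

Query: 2022-04-13 02:26 UTC
Rule 2/3 (SBK, -05:15): 2022-01-23 07:32 UTC ≤ query < 2022-04-28 04:03 UTC
2·60 + 26 - 315 = -169 min
-169 = -1·1440 + 1271; 1271 = 21·60 + 11 → 21:11, 2022-04-13 - 1 day = 2022-04-12
→ 2022-04-12 21:11 SBK

2022-04-12 21:11 SBK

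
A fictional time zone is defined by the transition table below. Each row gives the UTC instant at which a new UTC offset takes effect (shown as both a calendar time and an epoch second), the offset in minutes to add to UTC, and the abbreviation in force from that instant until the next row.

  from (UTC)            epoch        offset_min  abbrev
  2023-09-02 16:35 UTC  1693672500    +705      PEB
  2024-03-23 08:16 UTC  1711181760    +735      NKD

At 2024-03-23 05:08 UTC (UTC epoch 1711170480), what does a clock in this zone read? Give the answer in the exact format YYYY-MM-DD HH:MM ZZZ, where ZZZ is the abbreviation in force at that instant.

Query: 2024-03-23 05:08 UTC
Rule 1/2 (PEB, +11:45): 2023-09-02 16:35 UTC ≤ query < 2024-03-23 08:16 UTC
5·60 + 8 + 705 = 1013 min
1013 = 0·1440 + 1013; 1013 = 16·60 + 53 → 16:53, same day
→ 2024-03-23 16:53 PEB

2024-03-23 16:53 PEB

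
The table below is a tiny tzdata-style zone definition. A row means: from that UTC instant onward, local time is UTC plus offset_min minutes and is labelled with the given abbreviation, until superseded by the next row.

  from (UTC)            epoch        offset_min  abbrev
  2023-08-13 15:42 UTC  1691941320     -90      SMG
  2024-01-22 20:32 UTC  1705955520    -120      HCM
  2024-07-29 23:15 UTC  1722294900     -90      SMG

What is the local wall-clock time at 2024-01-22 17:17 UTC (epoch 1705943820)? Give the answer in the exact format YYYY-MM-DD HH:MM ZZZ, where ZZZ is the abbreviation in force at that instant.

Query: 2024-01-22 17:17 UTC
Rule 1/3 (SMG, -01:30): 2023-08-13 15:42 UTC ≤ query < 2024-01-22 20:32 UTC
17·60 + 17 - 90 = 947 min
947 = 0·1440 + 947; 947 = 15·60 + 47 → 15:47, same day
→ 2024-01-22 15:47 SMG

2024-01-22 15:47 SMG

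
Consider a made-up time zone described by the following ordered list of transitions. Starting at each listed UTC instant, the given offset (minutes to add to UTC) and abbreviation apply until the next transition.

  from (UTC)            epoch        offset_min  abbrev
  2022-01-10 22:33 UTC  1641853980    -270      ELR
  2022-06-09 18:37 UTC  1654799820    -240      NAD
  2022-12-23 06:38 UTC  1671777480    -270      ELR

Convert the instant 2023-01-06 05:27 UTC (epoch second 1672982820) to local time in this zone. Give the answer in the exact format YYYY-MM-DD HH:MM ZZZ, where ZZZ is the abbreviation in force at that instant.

2023-01-06 00:57 ELR

Query: 2023-01-06 05:27 UTC
Rule 3/3 (ELR, -04:30): 2022-12-23 06:38 UTC ≤ query < +∞
5·60 + 27 - 270 = 57 min
57 = 0·1440 + 57; 57 = 0·60 + 57 → 00:57, same day
→ 2023-01-06 00:57 ELR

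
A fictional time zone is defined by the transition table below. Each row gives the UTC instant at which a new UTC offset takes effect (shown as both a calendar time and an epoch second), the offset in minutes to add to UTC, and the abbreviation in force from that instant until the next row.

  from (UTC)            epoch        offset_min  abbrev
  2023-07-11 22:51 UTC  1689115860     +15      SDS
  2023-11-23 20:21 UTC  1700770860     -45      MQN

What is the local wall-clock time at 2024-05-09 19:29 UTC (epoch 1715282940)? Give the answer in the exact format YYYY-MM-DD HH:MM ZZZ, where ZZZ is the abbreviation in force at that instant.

Query: 2024-05-09 19:29 UTC
Rule 2/2 (MQN, -00:45): 2023-11-23 20:21 UTC ≤ query < +∞
19·60 + 29 - 45 = 1124 min
1124 = 0·1440 + 1124; 1124 = 18·60 + 44 → 18:44, same day
→ 2024-05-09 18:44 MQN

2024-05-09 18:44 MQN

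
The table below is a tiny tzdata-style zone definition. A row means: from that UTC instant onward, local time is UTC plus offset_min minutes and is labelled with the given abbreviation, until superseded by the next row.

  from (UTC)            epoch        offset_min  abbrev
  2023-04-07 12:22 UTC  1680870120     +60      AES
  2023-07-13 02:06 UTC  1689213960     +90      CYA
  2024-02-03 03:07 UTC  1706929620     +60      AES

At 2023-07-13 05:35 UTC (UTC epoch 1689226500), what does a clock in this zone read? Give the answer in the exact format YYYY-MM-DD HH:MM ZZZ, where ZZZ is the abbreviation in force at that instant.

Query: 2023-07-13 05:35 UTC
Rule 2/3 (CYA, +01:30): 2023-07-13 02:06 UTC ≤ query < 2024-02-03 03:07 UTC
5·60 + 35 + 90 = 425 min
425 = 0·1440 + 425; 425 = 7·60 + 5 → 07:05, same day
→ 2023-07-13 07:05 CYA

2023-07-13 07:05 CYA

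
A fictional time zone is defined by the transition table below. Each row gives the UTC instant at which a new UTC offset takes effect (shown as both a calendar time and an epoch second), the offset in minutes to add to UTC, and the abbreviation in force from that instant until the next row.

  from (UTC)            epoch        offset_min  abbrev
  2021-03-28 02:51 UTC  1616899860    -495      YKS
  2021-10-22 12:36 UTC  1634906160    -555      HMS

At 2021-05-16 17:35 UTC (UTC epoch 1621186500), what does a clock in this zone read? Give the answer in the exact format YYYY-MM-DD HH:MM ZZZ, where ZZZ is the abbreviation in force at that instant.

2021-05-16 09:20 YKS

Query: 2021-05-16 17:35 UTC
Rule 1/2 (YKS, -08:15): 2021-03-28 02:51 UTC ≤ query < 2021-10-22 12:36 UTC
17·60 + 35 - 495 = 560 min
560 = 0·1440 + 560; 560 = 9·60 + 20 → 09:20, same day
→ 2021-05-16 09:20 YKS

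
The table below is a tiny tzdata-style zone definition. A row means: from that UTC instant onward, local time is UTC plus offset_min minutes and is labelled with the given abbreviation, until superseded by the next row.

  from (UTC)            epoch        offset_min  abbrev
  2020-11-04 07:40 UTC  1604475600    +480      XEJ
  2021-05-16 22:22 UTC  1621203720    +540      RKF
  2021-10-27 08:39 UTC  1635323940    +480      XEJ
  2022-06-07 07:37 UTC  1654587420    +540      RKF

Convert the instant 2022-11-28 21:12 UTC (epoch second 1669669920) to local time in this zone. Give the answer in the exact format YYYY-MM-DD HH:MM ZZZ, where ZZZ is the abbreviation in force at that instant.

Query: 2022-11-28 21:12 UTC
Rule 4/4 (RKF, +09:00): 2022-06-07 07:37 UTC ≤ query < +∞
21·60 + 12 + 540 = 1812 min
1812 = 1·1440 + 372; 372 = 6·60 + 12 → 06:12, 2022-11-28 + 1 day = 2022-11-29
→ 2022-11-29 06:12 RKF

2022-11-29 06:12 RKF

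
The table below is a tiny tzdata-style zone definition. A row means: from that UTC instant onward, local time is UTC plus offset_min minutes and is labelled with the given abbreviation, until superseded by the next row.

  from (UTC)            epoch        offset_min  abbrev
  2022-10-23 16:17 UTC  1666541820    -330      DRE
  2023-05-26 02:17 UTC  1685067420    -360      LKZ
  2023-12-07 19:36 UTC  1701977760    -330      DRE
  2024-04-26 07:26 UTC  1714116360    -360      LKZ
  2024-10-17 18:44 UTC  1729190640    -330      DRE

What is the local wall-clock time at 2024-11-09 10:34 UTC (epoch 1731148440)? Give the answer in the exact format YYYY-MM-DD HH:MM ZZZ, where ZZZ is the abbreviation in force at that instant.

Query: 2024-11-09 10:34 UTC
Rule 5/5 (DRE, -05:30): 2024-10-17 18:44 UTC ≤ query < +∞
10·60 + 34 - 330 = 304 min
304 = 0·1440 + 304; 304 = 5·60 + 4 → 05:04, same day
→ 2024-11-09 05:04 DRE

2024-11-09 05:04 DRE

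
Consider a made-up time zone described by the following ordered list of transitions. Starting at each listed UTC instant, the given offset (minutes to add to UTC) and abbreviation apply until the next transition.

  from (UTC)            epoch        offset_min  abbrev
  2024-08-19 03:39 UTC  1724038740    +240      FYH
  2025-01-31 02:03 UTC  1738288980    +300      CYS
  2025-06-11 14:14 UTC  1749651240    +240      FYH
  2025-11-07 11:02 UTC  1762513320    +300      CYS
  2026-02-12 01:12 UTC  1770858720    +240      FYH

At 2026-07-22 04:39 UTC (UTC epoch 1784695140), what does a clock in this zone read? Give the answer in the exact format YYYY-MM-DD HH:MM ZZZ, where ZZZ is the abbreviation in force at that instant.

2026-07-22 08:39 FYH

Query: 2026-07-22 04:39 UTC
Rule 5/5 (FYH, +04:00): 2026-02-12 01:12 UTC ≤ query < +∞
4·60 + 39 + 240 = 519 min
519 = 0·1440 + 519; 519 = 8·60 + 39 → 08:39, same day
→ 2026-07-22 08:39 FYH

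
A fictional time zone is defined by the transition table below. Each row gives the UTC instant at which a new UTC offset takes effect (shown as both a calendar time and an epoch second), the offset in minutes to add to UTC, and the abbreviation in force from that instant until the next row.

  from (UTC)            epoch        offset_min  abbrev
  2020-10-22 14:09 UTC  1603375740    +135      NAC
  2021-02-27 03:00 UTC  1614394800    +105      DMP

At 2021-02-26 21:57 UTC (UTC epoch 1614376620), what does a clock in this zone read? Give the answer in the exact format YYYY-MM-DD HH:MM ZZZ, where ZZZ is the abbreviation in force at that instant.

2021-02-27 00:12 NAC

Query: 2021-02-26 21:57 UTC
Rule 1/2 (NAC, +02:15): 2020-10-22 14:09 UTC ≤ query < 2021-02-27 03:00 UTC
21·60 + 57 + 135 = 1452 min
1452 = 1·1440 + 12; 12 = 0·60 + 12 → 00:12, 2021-02-26 + 1 day = 2021-02-27
→ 2021-02-27 00:12 NAC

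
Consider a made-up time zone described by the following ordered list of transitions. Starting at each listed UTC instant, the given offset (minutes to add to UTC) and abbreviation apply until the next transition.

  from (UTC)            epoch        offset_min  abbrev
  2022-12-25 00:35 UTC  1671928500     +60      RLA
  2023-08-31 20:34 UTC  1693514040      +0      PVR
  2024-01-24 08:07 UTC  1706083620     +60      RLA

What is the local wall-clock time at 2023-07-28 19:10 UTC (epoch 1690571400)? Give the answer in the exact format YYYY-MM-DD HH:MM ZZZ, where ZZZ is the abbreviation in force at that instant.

2023-07-28 20:10 RLA

Query: 2023-07-28 19:10 UTC
Rule 1/3 (RLA, +01:00): 2022-12-25 00:35 UTC ≤ query < 2023-08-31 20:34 UTC
19·60 + 10 + 60 = 1210 min
1210 = 0·1440 + 1210; 1210 = 20·60 + 10 → 20:10, same day
→ 2023-07-28 20:10 RLA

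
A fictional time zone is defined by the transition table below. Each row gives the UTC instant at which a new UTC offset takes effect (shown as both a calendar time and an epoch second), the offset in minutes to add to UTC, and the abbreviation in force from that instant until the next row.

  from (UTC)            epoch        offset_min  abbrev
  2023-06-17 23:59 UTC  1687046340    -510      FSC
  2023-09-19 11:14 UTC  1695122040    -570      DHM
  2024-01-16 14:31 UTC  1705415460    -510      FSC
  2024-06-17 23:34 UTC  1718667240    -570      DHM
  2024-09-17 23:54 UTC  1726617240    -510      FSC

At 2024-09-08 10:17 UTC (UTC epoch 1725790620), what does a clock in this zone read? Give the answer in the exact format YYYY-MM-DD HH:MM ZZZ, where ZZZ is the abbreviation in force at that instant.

Query: 2024-09-08 10:17 UTC
Rule 4/5 (DHM, -09:30): 2024-06-17 23:34 UTC ≤ query < 2024-09-17 23:54 UTC
10·60 + 17 - 570 = 47 min
47 = 0·1440 + 47; 47 = 0·60 + 47 → 00:47, same day
→ 2024-09-08 00:47 DHM

2024-09-08 00:47 DHM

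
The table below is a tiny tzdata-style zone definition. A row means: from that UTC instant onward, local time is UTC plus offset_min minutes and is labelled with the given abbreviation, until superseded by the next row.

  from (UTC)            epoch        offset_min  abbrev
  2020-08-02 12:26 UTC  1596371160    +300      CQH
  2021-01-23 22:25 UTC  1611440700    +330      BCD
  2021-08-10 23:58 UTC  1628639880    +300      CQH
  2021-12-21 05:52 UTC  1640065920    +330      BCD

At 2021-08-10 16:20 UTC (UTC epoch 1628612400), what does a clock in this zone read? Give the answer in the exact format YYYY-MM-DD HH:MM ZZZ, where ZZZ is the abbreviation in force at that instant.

Query: 2021-08-10 16:20 UTC
Rule 2/4 (BCD, +05:30): 2021-01-23 22:25 UTC ≤ query < 2021-08-10 23:58 UTC
16·60 + 20 + 330 = 1310 min
1310 = 0·1440 + 1310; 1310 = 21·60 + 50 → 21:50, same day
→ 2021-08-10 21:50 BCD

2021-08-10 21:50 BCD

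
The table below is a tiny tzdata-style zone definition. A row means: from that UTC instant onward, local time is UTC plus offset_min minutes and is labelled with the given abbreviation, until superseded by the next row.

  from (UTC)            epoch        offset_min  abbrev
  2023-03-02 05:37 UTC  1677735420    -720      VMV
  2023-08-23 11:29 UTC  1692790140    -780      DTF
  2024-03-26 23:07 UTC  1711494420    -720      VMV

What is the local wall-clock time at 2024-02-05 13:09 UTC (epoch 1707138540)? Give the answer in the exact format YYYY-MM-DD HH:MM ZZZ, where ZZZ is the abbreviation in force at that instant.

Query: 2024-02-05 13:09 UTC
Rule 2/3 (DTF, -13:00): 2023-08-23 11:29 UTC ≤ query < 2024-03-26 23:07 UTC
13·60 + 9 - 780 = 9 min
9 = 0·1440 + 9; 9 = 0·60 + 9 → 00:09, same day
→ 2024-02-05 00:09 DTF

2024-02-05 00:09 DTF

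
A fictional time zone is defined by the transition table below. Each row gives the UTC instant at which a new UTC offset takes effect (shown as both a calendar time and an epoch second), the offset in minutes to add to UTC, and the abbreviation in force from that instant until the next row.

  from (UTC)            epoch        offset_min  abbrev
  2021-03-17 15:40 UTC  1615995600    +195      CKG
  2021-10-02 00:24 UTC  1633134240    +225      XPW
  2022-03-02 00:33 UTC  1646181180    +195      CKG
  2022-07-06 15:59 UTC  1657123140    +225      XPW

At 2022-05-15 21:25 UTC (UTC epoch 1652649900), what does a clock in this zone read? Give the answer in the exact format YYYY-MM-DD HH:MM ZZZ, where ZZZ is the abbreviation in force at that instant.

Query: 2022-05-15 21:25 UTC
Rule 3/4 (CKG, +03:15): 2022-03-02 00:33 UTC ≤ query < 2022-07-06 15:59 UTC
21·60 + 25 + 195 = 1480 min
1480 = 1·1440 + 40; 40 = 0·60 + 40 → 00:40, 2022-05-15 + 1 day = 2022-05-16
→ 2022-05-16 00:40 CKG

2022-05-16 00:40 CKG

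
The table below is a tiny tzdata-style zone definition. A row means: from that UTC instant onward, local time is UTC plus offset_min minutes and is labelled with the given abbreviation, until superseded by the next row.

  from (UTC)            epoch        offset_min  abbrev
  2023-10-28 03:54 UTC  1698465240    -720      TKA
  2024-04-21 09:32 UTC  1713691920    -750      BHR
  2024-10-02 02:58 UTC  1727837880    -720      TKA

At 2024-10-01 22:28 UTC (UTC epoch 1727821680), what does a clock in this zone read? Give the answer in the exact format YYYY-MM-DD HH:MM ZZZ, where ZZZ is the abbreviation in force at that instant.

2024-10-01 09:58 BHR

Query: 2024-10-01 22:28 UTC
Rule 2/3 (BHR, -12:30): 2024-04-21 09:32 UTC ≤ query < 2024-10-02 02:58 UTC
22·60 + 28 - 750 = 598 min
598 = 0·1440 + 598; 598 = 9·60 + 58 → 09:58, same day
→ 2024-10-01 09:58 BHR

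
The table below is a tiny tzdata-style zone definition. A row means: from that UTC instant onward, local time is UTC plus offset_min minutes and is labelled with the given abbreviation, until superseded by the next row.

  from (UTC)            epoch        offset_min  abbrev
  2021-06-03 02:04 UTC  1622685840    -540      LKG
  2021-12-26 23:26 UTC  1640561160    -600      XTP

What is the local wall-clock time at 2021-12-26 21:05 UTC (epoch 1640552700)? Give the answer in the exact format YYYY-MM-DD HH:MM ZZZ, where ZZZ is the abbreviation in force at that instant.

Query: 2021-12-26 21:05 UTC
Rule 1/2 (LKG, -09:00): 2021-06-03 02:04 UTC ≤ query < 2021-12-26 23:26 UTC
21·60 + 5 - 540 = 725 min
725 = 0·1440 + 725; 725 = 12·60 + 5 → 12:05, same day
→ 2021-12-26 12:05 LKG

2021-12-26 12:05 LKG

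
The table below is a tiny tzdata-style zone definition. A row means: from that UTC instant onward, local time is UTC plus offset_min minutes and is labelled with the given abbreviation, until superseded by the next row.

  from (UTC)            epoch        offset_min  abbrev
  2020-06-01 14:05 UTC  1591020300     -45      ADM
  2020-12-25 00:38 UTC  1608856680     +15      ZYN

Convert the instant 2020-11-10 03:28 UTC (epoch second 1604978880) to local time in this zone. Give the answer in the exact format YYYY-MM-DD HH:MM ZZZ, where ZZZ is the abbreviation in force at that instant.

2020-11-10 02:43 ADM

Query: 2020-11-10 03:28 UTC
Rule 1/2 (ADM, -00:45): 2020-06-01 14:05 UTC ≤ query < 2020-12-25 00:38 UTC
3·60 + 28 - 45 = 163 min
163 = 0·1440 + 163; 163 = 2·60 + 43 → 02:43, same day
→ 2020-11-10 02:43 ADM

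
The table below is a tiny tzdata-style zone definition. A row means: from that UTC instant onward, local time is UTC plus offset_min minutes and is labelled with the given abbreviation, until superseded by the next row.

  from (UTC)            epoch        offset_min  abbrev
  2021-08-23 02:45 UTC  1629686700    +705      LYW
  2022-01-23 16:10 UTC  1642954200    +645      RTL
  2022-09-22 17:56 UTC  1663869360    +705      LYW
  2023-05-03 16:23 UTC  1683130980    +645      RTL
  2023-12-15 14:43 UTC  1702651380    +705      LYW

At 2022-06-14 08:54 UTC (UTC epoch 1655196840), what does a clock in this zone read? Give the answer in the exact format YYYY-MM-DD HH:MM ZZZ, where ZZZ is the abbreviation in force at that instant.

2022-06-14 19:39 RTL

Query: 2022-06-14 08:54 UTC
Rule 2/5 (RTL, +10:45): 2022-01-23 16:10 UTC ≤ query < 2022-09-22 17:56 UTC
8·60 + 54 + 645 = 1179 min
1179 = 0·1440 + 1179; 1179 = 19·60 + 39 → 19:39, same day
→ 2022-06-14 19:39 RTL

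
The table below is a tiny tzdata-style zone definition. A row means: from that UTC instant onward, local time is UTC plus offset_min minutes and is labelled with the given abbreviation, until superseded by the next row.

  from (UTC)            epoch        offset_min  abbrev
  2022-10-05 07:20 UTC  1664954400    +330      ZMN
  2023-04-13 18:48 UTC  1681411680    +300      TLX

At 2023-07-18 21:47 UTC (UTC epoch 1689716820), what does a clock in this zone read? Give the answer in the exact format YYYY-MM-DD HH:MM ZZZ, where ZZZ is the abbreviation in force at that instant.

Query: 2023-07-18 21:47 UTC
Rule 2/2 (TLX, +05:00): 2023-04-13 18:48 UTC ≤ query < +∞
21·60 + 47 + 300 = 1607 min
1607 = 1·1440 + 167; 167 = 2·60 + 47 → 02:47, 2023-07-18 + 1 day = 2023-07-19
→ 2023-07-19 02:47 TLX

2023-07-19 02:47 TLX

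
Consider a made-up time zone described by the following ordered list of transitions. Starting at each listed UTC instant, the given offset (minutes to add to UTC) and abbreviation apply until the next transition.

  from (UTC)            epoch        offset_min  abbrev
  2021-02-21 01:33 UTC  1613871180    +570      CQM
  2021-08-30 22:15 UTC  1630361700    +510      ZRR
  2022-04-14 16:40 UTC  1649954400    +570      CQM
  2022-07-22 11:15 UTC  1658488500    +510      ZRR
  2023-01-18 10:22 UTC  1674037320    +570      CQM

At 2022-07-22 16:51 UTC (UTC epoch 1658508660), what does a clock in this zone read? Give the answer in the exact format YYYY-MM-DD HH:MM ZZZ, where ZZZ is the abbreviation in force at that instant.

Query: 2022-07-22 16:51 UTC
Rule 4/5 (ZRR, +08:30): 2022-07-22 11:15 UTC ≤ query < 2023-01-18 10:22 UTC
16·60 + 51 + 510 = 1521 min
1521 = 1·1440 + 81; 81 = 1·60 + 21 → 01:21, 2022-07-22 + 1 day = 2022-07-23
→ 2022-07-23 01:21 ZRR

2022-07-23 01:21 ZRR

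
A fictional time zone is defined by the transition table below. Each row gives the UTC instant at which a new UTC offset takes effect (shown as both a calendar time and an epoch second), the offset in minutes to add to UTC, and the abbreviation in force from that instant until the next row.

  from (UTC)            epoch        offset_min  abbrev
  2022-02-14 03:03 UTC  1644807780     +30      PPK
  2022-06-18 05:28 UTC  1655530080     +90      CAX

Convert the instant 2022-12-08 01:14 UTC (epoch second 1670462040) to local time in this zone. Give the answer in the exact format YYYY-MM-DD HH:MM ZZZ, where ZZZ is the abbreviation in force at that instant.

2022-12-08 02:44 CAX

Query: 2022-12-08 01:14 UTC
Rule 2/2 (CAX, +01:30): 2022-06-18 05:28 UTC ≤ query < +∞
1·60 + 14 + 90 = 164 min
164 = 0·1440 + 164; 164 = 2·60 + 44 → 02:44, same day
→ 2022-12-08 02:44 CAX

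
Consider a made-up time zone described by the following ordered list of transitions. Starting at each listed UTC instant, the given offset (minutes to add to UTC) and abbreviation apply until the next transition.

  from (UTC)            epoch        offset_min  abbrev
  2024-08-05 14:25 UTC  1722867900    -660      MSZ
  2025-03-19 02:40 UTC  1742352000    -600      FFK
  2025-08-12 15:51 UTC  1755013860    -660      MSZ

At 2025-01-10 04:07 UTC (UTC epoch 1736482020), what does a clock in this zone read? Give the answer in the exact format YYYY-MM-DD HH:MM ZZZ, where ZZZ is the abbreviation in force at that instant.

Query: 2025-01-10 04:07 UTC
Rule 1/3 (MSZ, -11:00): 2024-08-05 14:25 UTC ≤ query < 2025-03-19 02:40 UTC
4·60 + 7 - 660 = -413 min
-413 = -1·1440 + 1027; 1027 = 17·60 + 7 → 17:07, 2025-01-10 - 1 day = 2025-01-09
→ 2025-01-09 17:07 MSZ

2025-01-09 17:07 MSZ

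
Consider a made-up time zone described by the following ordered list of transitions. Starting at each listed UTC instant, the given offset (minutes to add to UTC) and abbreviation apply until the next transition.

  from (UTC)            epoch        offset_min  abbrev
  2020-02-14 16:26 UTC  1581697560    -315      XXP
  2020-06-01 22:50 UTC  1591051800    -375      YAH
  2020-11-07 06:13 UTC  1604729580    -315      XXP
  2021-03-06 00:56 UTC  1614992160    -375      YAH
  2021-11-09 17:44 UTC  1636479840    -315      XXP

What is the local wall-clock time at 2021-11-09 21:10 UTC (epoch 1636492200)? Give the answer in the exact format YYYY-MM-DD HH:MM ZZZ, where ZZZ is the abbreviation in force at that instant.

2021-11-09 15:55 XXP

Query: 2021-11-09 21:10 UTC
Rule 5/5 (XXP, -05:15): 2021-11-09 17:44 UTC ≤ query < +∞
21·60 + 10 - 315 = 955 min
955 = 0·1440 + 955; 955 = 15·60 + 55 → 15:55, same day
→ 2021-11-09 15:55 XXP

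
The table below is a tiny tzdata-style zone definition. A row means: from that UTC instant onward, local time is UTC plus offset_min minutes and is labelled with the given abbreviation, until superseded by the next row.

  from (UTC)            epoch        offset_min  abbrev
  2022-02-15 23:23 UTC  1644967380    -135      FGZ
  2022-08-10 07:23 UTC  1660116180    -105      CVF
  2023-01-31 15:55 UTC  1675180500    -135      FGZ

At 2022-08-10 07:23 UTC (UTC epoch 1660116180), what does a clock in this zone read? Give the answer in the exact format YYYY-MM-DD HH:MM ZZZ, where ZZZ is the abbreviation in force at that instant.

2022-08-10 05:38 CVF

Query: 2022-08-10 07:23 UTC
Rule 2/3 (CVF, -01:45): 2022-08-10 07:23 UTC ≤ query < 2023-01-31 15:55 UTC
7·60 + 23 - 105 = 338 min
338 = 0·1440 + 338; 338 = 5·60 + 38 → 05:38, same day
→ 2022-08-10 05:38 CVF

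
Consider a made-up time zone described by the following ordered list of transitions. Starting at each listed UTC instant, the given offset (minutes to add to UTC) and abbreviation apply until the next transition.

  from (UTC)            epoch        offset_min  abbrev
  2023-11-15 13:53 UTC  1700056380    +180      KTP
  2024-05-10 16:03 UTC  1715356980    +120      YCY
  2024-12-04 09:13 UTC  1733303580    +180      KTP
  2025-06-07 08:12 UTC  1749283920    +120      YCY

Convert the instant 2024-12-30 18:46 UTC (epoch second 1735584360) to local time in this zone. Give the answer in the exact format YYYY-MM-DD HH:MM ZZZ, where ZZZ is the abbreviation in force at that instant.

Query: 2024-12-30 18:46 UTC
Rule 3/4 (KTP, +03:00): 2024-12-04 09:13 UTC ≤ query < 2025-06-07 08:12 UTC
18·60 + 46 + 180 = 1306 min
1306 = 0·1440 + 1306; 1306 = 21·60 + 46 → 21:46, same day
→ 2024-12-30 21:46 KTP

2024-12-30 21:46 KTP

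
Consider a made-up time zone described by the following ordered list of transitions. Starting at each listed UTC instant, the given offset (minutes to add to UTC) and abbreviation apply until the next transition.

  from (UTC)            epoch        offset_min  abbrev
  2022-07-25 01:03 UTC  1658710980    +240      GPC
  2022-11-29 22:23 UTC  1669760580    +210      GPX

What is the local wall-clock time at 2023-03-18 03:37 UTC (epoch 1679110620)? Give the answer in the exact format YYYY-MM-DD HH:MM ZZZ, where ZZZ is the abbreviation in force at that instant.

Query: 2023-03-18 03:37 UTC
Rule 2/2 (GPX, +03:30): 2022-11-29 22:23 UTC ≤ query < +∞
3·60 + 37 + 210 = 427 min
427 = 0·1440 + 427; 427 = 7·60 + 7 → 07:07, same day
→ 2023-03-18 07:07 GPX

2023-03-18 07:07 GPX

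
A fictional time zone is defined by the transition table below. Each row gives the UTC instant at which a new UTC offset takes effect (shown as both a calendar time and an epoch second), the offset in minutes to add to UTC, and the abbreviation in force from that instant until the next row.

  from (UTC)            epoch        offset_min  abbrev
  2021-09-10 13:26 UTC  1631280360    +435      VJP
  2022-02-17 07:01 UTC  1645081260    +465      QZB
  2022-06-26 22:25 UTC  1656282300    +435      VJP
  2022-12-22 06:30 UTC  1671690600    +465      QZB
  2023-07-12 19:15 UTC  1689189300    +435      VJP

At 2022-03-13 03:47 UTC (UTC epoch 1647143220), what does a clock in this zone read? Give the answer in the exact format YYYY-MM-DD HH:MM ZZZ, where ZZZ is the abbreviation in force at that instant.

Query: 2022-03-13 03:47 UTC
Rule 2/5 (QZB, +07:45): 2022-02-17 07:01 UTC ≤ query < 2022-06-26 22:25 UTC
3·60 + 47 + 465 = 692 min
692 = 0·1440 + 692; 692 = 11·60 + 32 → 11:32, same day
→ 2022-03-13 11:32 QZB

2022-03-13 11:32 QZB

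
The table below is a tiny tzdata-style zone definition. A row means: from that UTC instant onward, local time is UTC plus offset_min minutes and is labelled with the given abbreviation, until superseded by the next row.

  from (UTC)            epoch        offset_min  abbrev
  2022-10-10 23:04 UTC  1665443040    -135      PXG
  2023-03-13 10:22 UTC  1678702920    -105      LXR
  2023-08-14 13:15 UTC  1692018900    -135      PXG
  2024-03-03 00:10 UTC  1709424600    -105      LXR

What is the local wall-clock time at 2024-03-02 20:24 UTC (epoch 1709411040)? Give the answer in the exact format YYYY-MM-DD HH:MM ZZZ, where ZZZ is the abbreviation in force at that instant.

2024-03-02 18:09 PXG

Query: 2024-03-02 20:24 UTC
Rule 3/4 (PXG, -02:15): 2023-08-14 13:15 UTC ≤ query < 2024-03-03 00:10 UTC
20·60 + 24 - 135 = 1089 min
1089 = 0·1440 + 1089; 1089 = 18·60 + 9 → 18:09, same day
→ 2024-03-02 18:09 PXG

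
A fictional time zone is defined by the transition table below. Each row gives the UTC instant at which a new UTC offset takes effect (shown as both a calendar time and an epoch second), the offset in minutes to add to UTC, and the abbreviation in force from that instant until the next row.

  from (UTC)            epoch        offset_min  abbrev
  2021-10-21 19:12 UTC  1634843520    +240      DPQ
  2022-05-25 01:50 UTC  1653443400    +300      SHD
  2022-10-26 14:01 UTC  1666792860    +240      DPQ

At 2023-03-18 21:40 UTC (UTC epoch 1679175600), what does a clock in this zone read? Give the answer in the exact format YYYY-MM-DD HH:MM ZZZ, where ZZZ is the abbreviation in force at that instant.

Query: 2023-03-18 21:40 UTC
Rule 3/3 (DPQ, +04:00): 2022-10-26 14:01 UTC ≤ query < +∞
21·60 + 40 + 240 = 1540 min
1540 = 1·1440 + 100; 100 = 1·60 + 40 → 01:40, 2023-03-18 + 1 day = 2023-03-19
→ 2023-03-19 01:40 DPQ

2023-03-19 01:40 DPQ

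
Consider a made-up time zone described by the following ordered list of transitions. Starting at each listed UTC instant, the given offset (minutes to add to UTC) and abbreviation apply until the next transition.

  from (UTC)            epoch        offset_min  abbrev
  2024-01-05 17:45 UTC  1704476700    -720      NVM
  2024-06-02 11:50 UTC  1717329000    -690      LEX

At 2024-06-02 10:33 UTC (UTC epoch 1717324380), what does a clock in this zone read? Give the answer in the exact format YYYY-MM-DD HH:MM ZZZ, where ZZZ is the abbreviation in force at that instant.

Query: 2024-06-02 10:33 UTC
Rule 1/2 (NVM, -12:00): 2024-01-05 17:45 UTC ≤ query < 2024-06-02 11:50 UTC
10·60 + 33 - 720 = -87 min
-87 = -1·1440 + 1353; 1353 = 22·60 + 33 → 22:33, 2024-06-02 - 1 day = 2024-06-01
→ 2024-06-01 22:33 NVM

2024-06-01 22:33 NVM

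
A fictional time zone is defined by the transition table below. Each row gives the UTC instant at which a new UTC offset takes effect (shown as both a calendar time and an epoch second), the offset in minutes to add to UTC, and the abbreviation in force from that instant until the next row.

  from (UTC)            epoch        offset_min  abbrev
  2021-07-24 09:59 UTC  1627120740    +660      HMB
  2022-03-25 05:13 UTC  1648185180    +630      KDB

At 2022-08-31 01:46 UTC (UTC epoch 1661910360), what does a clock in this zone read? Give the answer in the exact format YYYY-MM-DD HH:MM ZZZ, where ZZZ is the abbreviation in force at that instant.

Query: 2022-08-31 01:46 UTC
Rule 2/2 (KDB, +10:30): 2022-03-25 05:13 UTC ≤ query < +∞
1·60 + 46 + 630 = 736 min
736 = 0·1440 + 736; 736 = 12·60 + 16 → 12:16, same day
→ 2022-08-31 12:16 KDB

2022-08-31 12:16 KDB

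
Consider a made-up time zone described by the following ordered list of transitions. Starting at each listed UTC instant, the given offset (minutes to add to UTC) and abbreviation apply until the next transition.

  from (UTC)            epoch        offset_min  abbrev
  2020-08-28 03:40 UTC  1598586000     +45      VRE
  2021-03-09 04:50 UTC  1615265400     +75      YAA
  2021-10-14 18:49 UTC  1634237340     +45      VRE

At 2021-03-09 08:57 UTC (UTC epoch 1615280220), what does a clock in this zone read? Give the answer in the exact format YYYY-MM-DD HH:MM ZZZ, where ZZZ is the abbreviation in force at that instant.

2021-03-09 10:12 YAA

Query: 2021-03-09 08:57 UTC
Rule 2/3 (YAA, +01:15): 2021-03-09 04:50 UTC ≤ query < 2021-10-14 18:49 UTC
8·60 + 57 + 75 = 612 min
612 = 0·1440 + 612; 612 = 10·60 + 12 → 10:12, same day
→ 2021-03-09 10:12 YAA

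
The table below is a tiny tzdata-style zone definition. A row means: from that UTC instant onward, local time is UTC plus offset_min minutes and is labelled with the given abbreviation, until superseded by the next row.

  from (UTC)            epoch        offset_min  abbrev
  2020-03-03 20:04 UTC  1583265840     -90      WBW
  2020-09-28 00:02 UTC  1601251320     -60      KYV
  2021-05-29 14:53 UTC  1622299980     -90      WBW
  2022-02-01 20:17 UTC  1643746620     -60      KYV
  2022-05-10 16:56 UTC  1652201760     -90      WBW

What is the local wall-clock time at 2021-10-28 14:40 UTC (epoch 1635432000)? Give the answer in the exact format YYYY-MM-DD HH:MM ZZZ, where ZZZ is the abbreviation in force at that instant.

2021-10-28 13:10 WBW

Query: 2021-10-28 14:40 UTC
Rule 3/5 (WBW, -01:30): 2021-05-29 14:53 UTC ≤ query < 2022-02-01 20:17 UTC
14·60 + 40 - 90 = 790 min
790 = 0·1440 + 790; 790 = 13·60 + 10 → 13:10, same day
→ 2021-10-28 13:10 WBW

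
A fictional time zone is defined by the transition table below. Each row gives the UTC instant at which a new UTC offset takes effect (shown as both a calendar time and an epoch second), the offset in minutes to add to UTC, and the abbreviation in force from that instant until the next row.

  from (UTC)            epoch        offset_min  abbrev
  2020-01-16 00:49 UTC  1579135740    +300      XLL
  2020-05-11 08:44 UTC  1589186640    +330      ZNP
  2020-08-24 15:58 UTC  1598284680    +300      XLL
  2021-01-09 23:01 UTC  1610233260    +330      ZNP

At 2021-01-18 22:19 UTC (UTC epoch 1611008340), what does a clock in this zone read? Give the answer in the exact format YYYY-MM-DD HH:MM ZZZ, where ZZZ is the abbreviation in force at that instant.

2021-01-19 03:49 ZNP

Query: 2021-01-18 22:19 UTC
Rule 4/4 (ZNP, +05:30): 2021-01-09 23:01 UTC ≤ query < +∞
22·60 + 19 + 330 = 1669 min
1669 = 1·1440 + 229; 229 = 3·60 + 49 → 03:49, 2021-01-18 + 1 day = 2021-01-19
→ 2021-01-19 03:49 ZNP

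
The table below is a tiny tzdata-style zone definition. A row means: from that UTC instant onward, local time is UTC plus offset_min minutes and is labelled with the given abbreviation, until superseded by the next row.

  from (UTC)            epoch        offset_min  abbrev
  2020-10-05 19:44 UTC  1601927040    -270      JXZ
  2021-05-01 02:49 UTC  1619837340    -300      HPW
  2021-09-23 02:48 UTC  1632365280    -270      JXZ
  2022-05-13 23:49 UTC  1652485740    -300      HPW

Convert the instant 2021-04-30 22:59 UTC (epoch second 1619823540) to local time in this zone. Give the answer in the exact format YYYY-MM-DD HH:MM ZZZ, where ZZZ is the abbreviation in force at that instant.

Query: 2021-04-30 22:59 UTC
Rule 1/4 (JXZ, -04:30): 2020-10-05 19:44 UTC ≤ query < 2021-05-01 02:49 UTC
22·60 + 59 - 270 = 1109 min
1109 = 0·1440 + 1109; 1109 = 18·60 + 29 → 18:29, same day
→ 2021-04-30 18:29 JXZ

2021-04-30 18:29 JXZ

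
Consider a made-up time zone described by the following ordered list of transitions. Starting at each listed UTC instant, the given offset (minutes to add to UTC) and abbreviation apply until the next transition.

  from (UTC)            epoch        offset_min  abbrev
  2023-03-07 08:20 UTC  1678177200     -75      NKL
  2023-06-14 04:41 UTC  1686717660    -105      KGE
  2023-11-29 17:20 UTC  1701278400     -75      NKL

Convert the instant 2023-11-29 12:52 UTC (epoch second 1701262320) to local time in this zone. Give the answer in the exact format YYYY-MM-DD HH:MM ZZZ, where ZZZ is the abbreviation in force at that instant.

Query: 2023-11-29 12:52 UTC
Rule 2/3 (KGE, -01:45): 2023-06-14 04:41 UTC ≤ query < 2023-11-29 17:20 UTC
12·60 + 52 - 105 = 667 min
667 = 0·1440 + 667; 667 = 11·60 + 7 → 11:07, same day
→ 2023-11-29 11:07 KGE

2023-11-29 11:07 KGE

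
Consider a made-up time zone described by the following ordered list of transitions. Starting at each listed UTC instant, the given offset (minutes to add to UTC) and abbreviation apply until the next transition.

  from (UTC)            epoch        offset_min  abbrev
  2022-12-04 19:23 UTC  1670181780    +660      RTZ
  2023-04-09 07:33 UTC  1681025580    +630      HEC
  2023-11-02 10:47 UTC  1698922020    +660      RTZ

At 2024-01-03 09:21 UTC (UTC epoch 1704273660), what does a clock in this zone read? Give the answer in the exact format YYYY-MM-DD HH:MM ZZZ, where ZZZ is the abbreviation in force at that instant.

2024-01-03 20:21 RTZ

Query: 2024-01-03 09:21 UTC
Rule 3/3 (RTZ, +11:00): 2023-11-02 10:47 UTC ≤ query < +∞
9·60 + 21 + 660 = 1221 min
1221 = 0·1440 + 1221; 1221 = 20·60 + 21 → 20:21, same day
→ 2024-01-03 20:21 RTZ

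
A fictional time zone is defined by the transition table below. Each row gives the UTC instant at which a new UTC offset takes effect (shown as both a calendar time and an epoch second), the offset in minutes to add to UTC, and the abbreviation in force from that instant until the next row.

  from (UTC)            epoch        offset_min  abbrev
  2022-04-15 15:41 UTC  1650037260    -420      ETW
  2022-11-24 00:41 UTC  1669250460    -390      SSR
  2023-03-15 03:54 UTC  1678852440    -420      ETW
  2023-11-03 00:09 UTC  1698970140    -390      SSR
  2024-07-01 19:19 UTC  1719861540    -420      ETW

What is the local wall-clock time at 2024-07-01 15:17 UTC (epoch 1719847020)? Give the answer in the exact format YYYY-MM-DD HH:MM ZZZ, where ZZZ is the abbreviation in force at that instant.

Query: 2024-07-01 15:17 UTC
Rule 4/5 (SSR, -06:30): 2023-11-03 00:09 UTC ≤ query < 2024-07-01 19:19 UTC
15·60 + 17 - 390 = 527 min
527 = 0·1440 + 527; 527 = 8·60 + 47 → 08:47, same day
→ 2024-07-01 08:47 SSR

2024-07-01 08:47 SSR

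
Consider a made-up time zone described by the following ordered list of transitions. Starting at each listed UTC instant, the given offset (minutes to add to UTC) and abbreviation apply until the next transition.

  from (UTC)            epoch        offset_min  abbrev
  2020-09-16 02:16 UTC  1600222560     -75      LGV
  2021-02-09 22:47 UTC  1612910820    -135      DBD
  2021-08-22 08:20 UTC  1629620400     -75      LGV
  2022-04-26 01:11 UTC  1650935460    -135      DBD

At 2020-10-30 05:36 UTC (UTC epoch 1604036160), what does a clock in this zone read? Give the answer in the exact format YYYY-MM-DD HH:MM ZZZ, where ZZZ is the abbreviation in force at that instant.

2020-10-30 04:21 LGV

Query: 2020-10-30 05:36 UTC
Rule 1/4 (LGV, -01:15): 2020-09-16 02:16 UTC ≤ query < 2021-02-09 22:47 UTC
5·60 + 36 - 75 = 261 min
261 = 0·1440 + 261; 261 = 4·60 + 21 → 04:21, same day
→ 2020-10-30 04:21 LGV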